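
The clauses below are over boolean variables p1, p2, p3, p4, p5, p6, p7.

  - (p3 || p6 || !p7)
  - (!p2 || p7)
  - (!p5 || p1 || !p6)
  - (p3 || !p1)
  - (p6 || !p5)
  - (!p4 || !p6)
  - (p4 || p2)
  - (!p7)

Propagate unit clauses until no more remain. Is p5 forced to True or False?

False

Unit clause (!p7) sets p7 = False.
(p7 || !p2): since p7 = False, the clause reduces to (!p2). p2 = False.
(p2 || p4): since p2 = False, the clause reduces to (p4). p4 = True.
In (!p6 || !p4), !p4 is now false; !p6 must hold, so p6 = False.
(!p5 || p6) with p6 = False leaves only !p5, so p5 = False.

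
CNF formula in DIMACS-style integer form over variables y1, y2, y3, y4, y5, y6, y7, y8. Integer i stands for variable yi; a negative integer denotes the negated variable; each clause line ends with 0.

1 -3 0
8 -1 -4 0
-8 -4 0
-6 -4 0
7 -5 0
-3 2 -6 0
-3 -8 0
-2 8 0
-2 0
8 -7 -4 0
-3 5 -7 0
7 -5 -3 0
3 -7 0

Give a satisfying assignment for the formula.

y1=T, y2=F, y3=F, y4=F, y5=F, y6=T, y7=F, y8=F

The clause (!y2) is unit: y2 must be False.
y4 occurs only negated in the remaining clauses — set y4 = False.
Set y1 = True and propagate.
Try y3 = False.
  then y7 is forced to False.
  then y5 is forced to False.
y6, y8 are now unconstrained; take y6 = True, y8 = False.
Every clause has at least one true literal under this assignment.
Check each clause:
  1. (!y3 || y1) — y1 is true.
  2. (!y4 || y8 || !y1) — !y4 is true.
  3. (!y4 || !y8) — !y8 is true.
  4. (!y6 || !y4) — !y4 is true.
  5. (y7 || !y5) — !y5 is true.
  6. (!y6 || y2 || !y3) — !y3 is true.
  7. (!y3 || !y8) — !y8 is true.
  8. (!y2 || y8) — !y2 is true.
  9. (!y2) — !y2 is true.
  10. (!y4 || !y7 || y8) — !y7 is true.
  11. (!y3 || !y7 || y5) — !y7 is true.
  12. (!y3 || y7 || !y5) — !y5 is true.
  13. (y3 || !y7) — !y7 is true.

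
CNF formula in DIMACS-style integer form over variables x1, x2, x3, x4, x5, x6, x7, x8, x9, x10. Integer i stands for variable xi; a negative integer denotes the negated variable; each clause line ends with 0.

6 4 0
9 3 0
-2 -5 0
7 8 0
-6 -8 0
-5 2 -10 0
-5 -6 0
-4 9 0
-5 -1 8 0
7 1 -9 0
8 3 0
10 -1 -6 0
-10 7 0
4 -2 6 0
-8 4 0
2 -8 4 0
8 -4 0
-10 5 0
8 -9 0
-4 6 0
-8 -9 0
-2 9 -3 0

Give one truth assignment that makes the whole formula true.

x1 = 0  x2 = 0  x3 = 1  x4 = 0  x5 = 0  x6 = 1  x7 = 1  x8 = 0  x9 = 0  x10 = 0

x7 occurs only positively in the remaining clauses — set x7 = True.
Branch on x1: take x1 = False.
Branch on x2: take x2 = False.
Branch on x3: take x3 = True.
For the remaining variables, x4 = False, x5 = False, x6 = True, x8 = False, x9 = False, x10 = False works.
Every clause has at least one true literal under this assignment.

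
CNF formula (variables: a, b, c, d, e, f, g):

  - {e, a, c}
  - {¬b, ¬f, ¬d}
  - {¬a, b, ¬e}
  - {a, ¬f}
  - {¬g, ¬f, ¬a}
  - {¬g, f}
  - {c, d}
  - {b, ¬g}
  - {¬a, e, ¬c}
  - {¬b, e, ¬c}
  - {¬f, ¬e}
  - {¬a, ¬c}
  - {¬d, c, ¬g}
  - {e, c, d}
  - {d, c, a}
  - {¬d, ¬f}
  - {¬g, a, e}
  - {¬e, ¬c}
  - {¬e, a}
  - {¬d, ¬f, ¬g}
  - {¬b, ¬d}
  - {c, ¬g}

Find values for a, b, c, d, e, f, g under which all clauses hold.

a=1, b=0, c=0, d=1, e=0, f=0, g=0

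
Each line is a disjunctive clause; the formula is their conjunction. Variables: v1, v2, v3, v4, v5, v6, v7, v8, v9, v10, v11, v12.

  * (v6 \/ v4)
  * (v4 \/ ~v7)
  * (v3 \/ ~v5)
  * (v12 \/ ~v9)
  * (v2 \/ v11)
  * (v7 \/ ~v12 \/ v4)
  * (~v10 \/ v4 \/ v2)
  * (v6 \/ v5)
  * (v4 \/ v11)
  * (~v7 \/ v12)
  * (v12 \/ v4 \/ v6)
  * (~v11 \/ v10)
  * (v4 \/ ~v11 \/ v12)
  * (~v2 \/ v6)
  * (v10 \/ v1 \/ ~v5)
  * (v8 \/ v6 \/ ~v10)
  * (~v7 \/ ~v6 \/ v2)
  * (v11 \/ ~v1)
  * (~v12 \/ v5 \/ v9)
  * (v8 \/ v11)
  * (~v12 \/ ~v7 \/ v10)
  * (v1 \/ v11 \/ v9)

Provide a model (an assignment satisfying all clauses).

v4 occurs only positively in the remaining clauses — set v4 = True.
v8 occurs only positively in the remaining clauses — set v8 = True.
Branch on v1: take v1 = False.
Try v2 = False.
  then v11 is forced to True.
  then v10 is forced to True.
Try v3 = False.
  then v5 is forced to False.
  then v6 is forced to True.
  then v7 is forced to False.
For the remaining variables, v9 = True, v12 = True works.
Every clause has at least one true literal under this assignment.

v1=0, v2=0, v3=0, v4=1, v5=0, v6=1, v7=0, v8=1, v9=1, v10=1, v11=1, v12=1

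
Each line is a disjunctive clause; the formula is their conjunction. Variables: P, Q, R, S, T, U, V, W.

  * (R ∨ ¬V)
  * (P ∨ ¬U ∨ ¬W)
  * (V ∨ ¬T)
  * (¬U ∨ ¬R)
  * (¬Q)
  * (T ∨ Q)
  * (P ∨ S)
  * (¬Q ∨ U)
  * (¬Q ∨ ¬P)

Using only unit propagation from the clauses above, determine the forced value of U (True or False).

(¬Q) is a unit clause: Q = False.
In (Q ∨ T), Q is now false; T must hold, so T = True.
(¬T ∨ V): since T = True, the clause reduces to (V). V = True.
(¬V ∨ R): since V = True, the clause reduces to (R). R = True.
(¬R ∨ ¬U): since R = True, the clause reduces to (¬U). U = False.

False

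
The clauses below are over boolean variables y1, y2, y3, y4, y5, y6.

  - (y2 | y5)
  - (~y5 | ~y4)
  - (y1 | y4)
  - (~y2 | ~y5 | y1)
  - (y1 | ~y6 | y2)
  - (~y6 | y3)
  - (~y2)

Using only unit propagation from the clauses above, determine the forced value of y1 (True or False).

(~y2) is a unit clause: y2 = False.
(y2 | y5): since y2 = False, the clause reduces to (y5). y5 = True.
(~y4 | ~y5) with y5 = True leaves only ~y4, so y4 = False.
From (y4 | y1) and y4 = False: y1 = True.

True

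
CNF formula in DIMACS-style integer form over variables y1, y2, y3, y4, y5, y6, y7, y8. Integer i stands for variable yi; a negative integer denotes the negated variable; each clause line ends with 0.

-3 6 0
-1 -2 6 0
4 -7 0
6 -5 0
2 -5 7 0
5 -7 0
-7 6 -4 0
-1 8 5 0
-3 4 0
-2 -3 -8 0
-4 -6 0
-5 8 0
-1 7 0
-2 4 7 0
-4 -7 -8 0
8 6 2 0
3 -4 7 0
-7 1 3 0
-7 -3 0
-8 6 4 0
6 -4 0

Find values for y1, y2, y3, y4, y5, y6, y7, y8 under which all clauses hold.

y1=F, y2=F, y3=F, y4=F, y5=F, y6=T, y7=F, y8=F

Check each clause:
  1. (¬y3 ∨ y6) — ¬y3 is true.
  2. (y6 ∨ ¬y1 ∨ ¬y2) — y6 is true.
  3. (¬y7 ∨ y4) — ¬y7 is true.
  4. (¬y5 ∨ y6) — ¬y5 is true.
  5. (y7 ∨ y2 ∨ ¬y5) — ¬y5 is true.
  6. (y5 ∨ ¬y7) — ¬y7 is true.
  7. (¬y7 ∨ ¬y4 ∨ y6) — ¬y7 is true.
  8. (y8 ∨ y5 ∨ ¬y1) — ¬y1 is true.
  9. (¬y3 ∨ y4) — ¬y3 is true.
  10. (¬y2 ∨ ¬y3 ∨ ¬y8) — ¬y8 is true.
  11. (¬y6 ∨ ¬y4) — ¬y4 is true.
  12. (y8 ∨ ¬y5) — ¬y5 is true.
  13. (¬y1 ∨ y7) — ¬y1 is true.
  14. (y7 ∨ y4 ∨ ¬y2) — ¬y2 is true.
  15. (¬y7 ∨ ¬y8 ∨ ¬y4) — ¬y8 is true.
  16. (y8 ∨ y2 ∨ y6) — y6 is true.
  17. (¬y4 ∨ y3 ∨ y7) — ¬y4 is true.
  18. (y3 ∨ ¬y7 ∨ y1) — ¬y7 is true.
  19. (¬y3 ∨ ¬y7) — ¬y7 is true.
  20. (¬y8 ∨ y4 ∨ y6) — ¬y8 is true.
  21. (¬y4 ∨ y6) — ¬y4 is true.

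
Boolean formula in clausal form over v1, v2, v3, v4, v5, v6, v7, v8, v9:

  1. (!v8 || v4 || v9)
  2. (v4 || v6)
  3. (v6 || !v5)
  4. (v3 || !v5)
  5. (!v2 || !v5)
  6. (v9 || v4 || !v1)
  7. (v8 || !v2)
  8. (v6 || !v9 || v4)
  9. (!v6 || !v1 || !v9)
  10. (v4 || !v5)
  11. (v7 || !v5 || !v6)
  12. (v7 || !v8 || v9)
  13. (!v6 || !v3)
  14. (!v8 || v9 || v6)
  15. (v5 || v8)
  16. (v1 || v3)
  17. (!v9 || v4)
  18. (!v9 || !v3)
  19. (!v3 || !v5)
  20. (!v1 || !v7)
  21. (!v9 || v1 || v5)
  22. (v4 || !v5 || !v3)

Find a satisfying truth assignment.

v1 = True, v2 = True, v3 = False, v4 = True, v5 = False, v6 = False, v7 = False, v8 = True, v9 = True

Pure literal: v4 appears only positively; assign v4 = True.
Set v1 = True and propagate.
  then v7 is forced to False.
Set v2 = True and propagate.
  then v5 is forced to False.
  then v8 is forced to True.
  then v9 is forced to True.
  then v6 is forced to False.
  then v3 is forced to False.
Check each clause:
  1. (!v8 || v4 || v9) — v9 is true.
  2. (v6 || v4) — v4 is true.
  3. (!v5 || v6) — !v5 is true.
  4. (v3 || !v5) — !v5 is true.
  5. (!v2 || !v5) — !v5 is true.
  6. (!v1 || v4 || v9) — v9 is true.
  7. (v8 || !v2) — v8 is true.
  8. (v4 || v6 || !v9) — v4 is true.
  9. (!v1 || !v9 || !v6) — !v6 is true.
  10. (v4 || !v5) — !v5 is true.
  11. (v7 || !v5 || !v6) — !v6 is true.
  12. (v7 || v9 || !v8) — v9 is true.
  13. (!v6 || !v3) — !v6 is true.
  14. (v6 || !v8 || v9) — v9 is true.
  15. (v8 || v5) — v8 is true.
  16. (v1 || v3) — v1 is true.
  17. (v4 || !v9) — v4 is true.
  18. (!v3 || !v9) — !v3 is true.
  19. (!v3 || !v5) — !v5 is true.
  20. (!v7 || !v1) — !v7 is true.
  21. (v5 || v1 || !v9) — v1 is true.
  22. (!v3 || !v5 || v4) — !v5 is true.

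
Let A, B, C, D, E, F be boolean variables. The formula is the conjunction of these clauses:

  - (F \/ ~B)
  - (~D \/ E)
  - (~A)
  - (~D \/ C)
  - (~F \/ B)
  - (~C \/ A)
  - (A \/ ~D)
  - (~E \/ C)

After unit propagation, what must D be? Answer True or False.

Unit clause (~A) sets A = False.
In (A \/ ~C), A is now false; ~C must hold, so C = False.
In (C \/ ~D), C is now false; ~D must hold, so D = False.

False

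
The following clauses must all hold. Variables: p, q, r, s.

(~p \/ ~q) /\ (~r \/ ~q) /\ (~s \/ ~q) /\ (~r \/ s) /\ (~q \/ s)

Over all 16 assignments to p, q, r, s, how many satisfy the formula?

6

Satisfying assignments:
  p=F q=F r=F s=F
  p=F q=F r=F s=T
  p=F q=F r=T s=T
  p=T q=F r=F s=F
  p=T q=F r=F s=T
  p=T q=F r=T s=T
Count: 6.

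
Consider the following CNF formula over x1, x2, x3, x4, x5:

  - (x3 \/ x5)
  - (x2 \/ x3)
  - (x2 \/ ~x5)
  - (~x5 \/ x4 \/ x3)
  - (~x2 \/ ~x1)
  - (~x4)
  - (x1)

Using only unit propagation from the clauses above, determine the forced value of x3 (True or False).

(~x4) is a unit clause: x4 = False.
(x1) stands alone — x1 = True.
(~x2 \/ ~x1): since x1 = True, the clause reduces to (~x2). x2 = False.
In (x2 \/ x3), x2 is now false; x3 must hold, so x3 = True.

True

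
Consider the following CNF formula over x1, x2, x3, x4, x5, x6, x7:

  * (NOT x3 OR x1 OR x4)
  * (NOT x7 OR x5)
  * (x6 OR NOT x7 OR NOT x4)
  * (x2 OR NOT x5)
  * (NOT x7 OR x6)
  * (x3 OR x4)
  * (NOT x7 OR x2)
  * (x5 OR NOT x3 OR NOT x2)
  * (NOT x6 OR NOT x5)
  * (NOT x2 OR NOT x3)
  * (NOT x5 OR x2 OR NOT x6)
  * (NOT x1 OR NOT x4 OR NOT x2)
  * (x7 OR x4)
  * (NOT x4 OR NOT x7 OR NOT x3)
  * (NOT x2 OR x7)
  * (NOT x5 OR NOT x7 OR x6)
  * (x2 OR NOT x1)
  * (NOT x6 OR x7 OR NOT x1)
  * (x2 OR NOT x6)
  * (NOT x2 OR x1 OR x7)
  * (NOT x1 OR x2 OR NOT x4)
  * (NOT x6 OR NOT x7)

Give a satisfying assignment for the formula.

Try x1 = False.
The remaining clauses are satisfied by x2 = False, x3 = False, x4 = True, x5 = False, x6 = False, x7 = False.

x1=F, x2=F, x3=F, x4=T, x5=F, x6=F, x7=F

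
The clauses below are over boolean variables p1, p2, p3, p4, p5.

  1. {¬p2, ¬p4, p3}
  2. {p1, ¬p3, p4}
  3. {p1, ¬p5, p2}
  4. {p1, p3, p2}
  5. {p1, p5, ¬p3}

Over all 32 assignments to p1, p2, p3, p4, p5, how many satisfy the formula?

17

Split on p1, then p3.
  p1=T, p3=T: p2, p4, p5 free → 2^3 = 8.
  p1=T, p3=F: p5 free; 3 ways for (p2,p4) × 2^1 = 6.
  p1=F, p3=T: remaining (p2,p4,p5) ∈ {(T,T,T)} — 1.
  p1=F, p3=F: remaining (p2,p4,p5) ∈ {(T,F,F); (T,F,T)} — 2.
Total: 8 + 6 + 1 + 2 = 17.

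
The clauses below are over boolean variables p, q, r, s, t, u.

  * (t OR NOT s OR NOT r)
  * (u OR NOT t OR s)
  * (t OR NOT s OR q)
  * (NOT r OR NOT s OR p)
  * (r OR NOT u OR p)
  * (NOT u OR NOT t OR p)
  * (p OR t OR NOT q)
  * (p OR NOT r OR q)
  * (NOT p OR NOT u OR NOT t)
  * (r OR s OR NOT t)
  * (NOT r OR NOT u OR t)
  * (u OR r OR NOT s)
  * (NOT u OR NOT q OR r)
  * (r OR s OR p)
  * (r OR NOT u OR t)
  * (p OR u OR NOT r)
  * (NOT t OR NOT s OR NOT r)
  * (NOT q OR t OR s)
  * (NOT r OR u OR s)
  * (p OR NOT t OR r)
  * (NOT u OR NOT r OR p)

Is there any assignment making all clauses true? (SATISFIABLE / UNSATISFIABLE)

Set p = True and propagate.
Set q = False and propagate.
Set r = False and propagate.
For the remaining variables, s = False, t = False, u = False works.
Every clause has at least one true literal under this assignment.
So p=T  q=F  r=F  s=F  t=F  u=F is a satisfying assignment.

SATISFIABLE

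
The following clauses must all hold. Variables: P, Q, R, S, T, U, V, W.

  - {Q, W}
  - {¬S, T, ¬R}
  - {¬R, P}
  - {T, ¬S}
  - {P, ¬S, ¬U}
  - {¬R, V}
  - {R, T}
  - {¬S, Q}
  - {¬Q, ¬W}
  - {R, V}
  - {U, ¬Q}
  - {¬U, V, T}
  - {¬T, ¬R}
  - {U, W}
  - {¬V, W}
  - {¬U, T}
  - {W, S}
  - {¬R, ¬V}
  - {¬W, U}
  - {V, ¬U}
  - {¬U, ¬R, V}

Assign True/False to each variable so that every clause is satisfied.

P occurs only positively in the remaining clauses — set P = True.
Try Q = False.
  then W is forced to True.
  then S is forced to False.
  then U is forced to True.
  then T is forced to True.
  then R is forced to False.
  then V is forced to True.
Every clause has at least one true literal under this assignment.

P=T, Q=F, R=F, S=F, T=T, U=T, V=T, W=T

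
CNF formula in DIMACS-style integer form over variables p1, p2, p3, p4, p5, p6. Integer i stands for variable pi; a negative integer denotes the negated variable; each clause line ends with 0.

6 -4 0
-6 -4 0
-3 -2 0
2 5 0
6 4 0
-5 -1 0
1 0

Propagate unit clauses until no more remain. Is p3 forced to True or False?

(p1) is a unit clause: p1 = True.
In (NOT p5 OR NOT p1), NOT p1 is now false; NOT p5 must hold, so p5 = False.
In (p2 OR p5), p5 is now false; p2 must hold, so p2 = True.
From (NOT p2 OR NOT p3) and p2 = True: p3 = False.

False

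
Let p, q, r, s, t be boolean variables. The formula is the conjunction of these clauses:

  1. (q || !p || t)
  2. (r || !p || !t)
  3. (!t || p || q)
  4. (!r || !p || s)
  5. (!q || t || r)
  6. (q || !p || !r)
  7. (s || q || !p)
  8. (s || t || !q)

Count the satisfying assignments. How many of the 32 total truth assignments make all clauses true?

Split on p, then q.
  p=1, q=1: remaining (r,s,t) ∈ {(1,1,0); (1,1,1)} — 2.
  p=1, q=0: a clause becomes empty — 0.
  p=0, q=1: 5 of the 8 assignments to (r,s,t) work.
  p=0, q=0: remaining (r,s,t) ∈ {(0,0,0); (0,1,0); (1,0,0); (1,1,0)} — 4.
Total: 2 + 0 + 5 + 4 = 11.

11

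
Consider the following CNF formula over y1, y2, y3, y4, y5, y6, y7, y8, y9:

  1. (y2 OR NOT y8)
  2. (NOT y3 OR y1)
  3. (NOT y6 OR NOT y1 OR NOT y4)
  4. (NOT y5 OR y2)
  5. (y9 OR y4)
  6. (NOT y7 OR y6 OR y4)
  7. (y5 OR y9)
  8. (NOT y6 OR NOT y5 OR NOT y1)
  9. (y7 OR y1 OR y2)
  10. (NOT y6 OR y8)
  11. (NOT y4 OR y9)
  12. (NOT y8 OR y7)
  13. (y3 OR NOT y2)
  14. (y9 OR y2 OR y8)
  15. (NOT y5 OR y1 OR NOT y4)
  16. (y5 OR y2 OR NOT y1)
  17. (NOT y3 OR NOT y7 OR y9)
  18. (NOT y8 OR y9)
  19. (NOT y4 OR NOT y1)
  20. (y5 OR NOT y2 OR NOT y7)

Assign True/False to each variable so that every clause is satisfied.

y1 = T, y2 = T, y3 = T, y4 = F, y5 = F, y6 = F, y7 = F, y8 = F, y9 = T

Check each clause:
  1. (y2 OR NOT y8) — NOT y8 is true.
  2. (NOT y3 OR y1) — y1 is true.
  3. (NOT y1 OR NOT y4 OR NOT y6) — NOT y6 is true.
  4. (NOT y5 OR y2) — y2 is true.
  5. (y9 OR y4) — y9 is true.
  6. (NOT y7 OR y6 OR y4) — NOT y7 is true.
  7. (y9 OR y5) — y9 is true.
  8. (NOT y1 OR NOT y5 OR NOT y6) — NOT y6 is true.
  9. (y1 OR y7 OR y2) — y1 is true.
  10. (y8 OR NOT y6) — NOT y6 is true.
  11. (NOT y4 OR y9) — y9 is true.
  12. (y7 OR NOT y8) — NOT y8 is true.
  13. (NOT y2 OR y3) — y3 is true.
  14. (y9 OR y2 OR y8) — y9 is true.
  15. (NOT y5 OR NOT y4 OR y1) — y1 is true.
  16. (y2 OR y5 OR NOT y1) — y2 is true.
  17. (NOT y3 OR NOT y7 OR y9) — NOT y7 is true.
  18. (y9 OR NOT y8) — NOT y8 is true.
  19. (NOT y1 OR NOT y4) — NOT y4 is true.
  20. (NOT y2 OR NOT y7 OR y5) — NOT y7 is true.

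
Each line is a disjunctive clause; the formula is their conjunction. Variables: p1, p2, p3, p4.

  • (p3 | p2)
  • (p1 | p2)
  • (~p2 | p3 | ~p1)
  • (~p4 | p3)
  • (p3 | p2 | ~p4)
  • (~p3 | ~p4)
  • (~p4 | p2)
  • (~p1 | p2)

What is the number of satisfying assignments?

Satisfying assignments:
  p1=0 p2=1 p3=0 p4=0
  p1=0 p2=1 p3=1 p4=0
  p1=1 p2=1 p3=1 p4=0
That's 3 in total.

3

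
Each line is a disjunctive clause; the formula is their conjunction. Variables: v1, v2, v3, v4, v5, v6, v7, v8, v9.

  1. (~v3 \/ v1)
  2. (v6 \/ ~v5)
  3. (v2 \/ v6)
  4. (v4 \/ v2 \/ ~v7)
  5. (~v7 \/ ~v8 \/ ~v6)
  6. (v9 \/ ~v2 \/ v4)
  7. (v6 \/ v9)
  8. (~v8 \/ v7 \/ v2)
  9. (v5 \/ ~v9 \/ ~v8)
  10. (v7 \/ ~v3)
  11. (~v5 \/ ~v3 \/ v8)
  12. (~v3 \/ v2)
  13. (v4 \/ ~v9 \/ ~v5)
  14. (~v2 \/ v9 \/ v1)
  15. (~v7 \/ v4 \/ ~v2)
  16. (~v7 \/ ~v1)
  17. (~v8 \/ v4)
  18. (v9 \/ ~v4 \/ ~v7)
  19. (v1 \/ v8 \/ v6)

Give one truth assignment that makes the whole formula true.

v1=T, v2=T, v3=F, v4=T, v5=F, v6=T, v7=F, v8=F, v9=T

Check each clause:
  1. (v1 \/ ~v3) — v1 is true.
  2. (~v5 \/ v6) — ~v5 is true.
  3. (v6 \/ v2) — v2 is true.
  4. (~v7 \/ v4 \/ v2) — ~v7 is true.
  5. (~v6 \/ ~v7 \/ ~v8) — ~v8 is true.
  6. (~v2 \/ v4 \/ v9) — v9 is true.
  7. (v6 \/ v9) — v9 is true.
  8. (v7 \/ ~v8 \/ v2) — ~v8 is true.
  9. (~v8 \/ v5 \/ ~v9) — ~v8 is true.
  10. (~v3 \/ v7) — ~v3 is true.
  11. (v8 \/ ~v3 \/ ~v5) — ~v5 is true.
  12. (v2 \/ ~v3) — v2 is true.
  13. (v4 \/ ~v9 \/ ~v5) — ~v5 is true.
  14. (v1 \/ v9 \/ ~v2) — v9 is true.
  15. (~v2 \/ ~v7 \/ v4) — ~v7 is true.
  16. (~v1 \/ ~v7) — ~v7 is true.
  17. (v4 \/ ~v8) — ~v8 is true.
  18. (~v4 \/ ~v7 \/ v9) — v9 is true.
  19. (v6 \/ v1 \/ v8) — v1 is true.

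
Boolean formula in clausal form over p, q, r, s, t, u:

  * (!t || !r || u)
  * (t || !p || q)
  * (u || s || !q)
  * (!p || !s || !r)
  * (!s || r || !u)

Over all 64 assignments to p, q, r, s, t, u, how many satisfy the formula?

Case analysis on r and s:
  r=1, s=1: q free; 3 ways for (p,t,u) × 2^1 = 6.
  r=1, s=0: 8 of the 16 assignments to (p,q,t,u) work.
  r=0, s=1: 7 of the 16 assignments to (p,q,t,u) work.
  r=0, s=0: 10 of the 16 assignments to (p,q,t,u) work.
Total: 6 + 8 + 7 + 10 = 31.

31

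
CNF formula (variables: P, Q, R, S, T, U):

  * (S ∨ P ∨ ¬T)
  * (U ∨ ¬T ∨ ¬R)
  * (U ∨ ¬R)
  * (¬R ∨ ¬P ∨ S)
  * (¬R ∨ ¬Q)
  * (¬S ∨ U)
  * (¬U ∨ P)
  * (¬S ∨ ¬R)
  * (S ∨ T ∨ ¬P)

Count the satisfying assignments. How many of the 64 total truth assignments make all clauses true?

10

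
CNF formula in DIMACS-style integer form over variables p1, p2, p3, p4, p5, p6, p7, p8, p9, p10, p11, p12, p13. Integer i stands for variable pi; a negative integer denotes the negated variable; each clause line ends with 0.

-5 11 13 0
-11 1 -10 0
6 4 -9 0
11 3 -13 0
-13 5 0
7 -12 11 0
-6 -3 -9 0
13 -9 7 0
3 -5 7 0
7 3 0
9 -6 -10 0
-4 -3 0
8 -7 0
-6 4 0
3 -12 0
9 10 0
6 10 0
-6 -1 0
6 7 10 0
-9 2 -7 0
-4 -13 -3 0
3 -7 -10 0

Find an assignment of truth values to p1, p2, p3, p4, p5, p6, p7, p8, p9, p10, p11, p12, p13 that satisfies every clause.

Pure literal: p2 appears only positively; assign p2 = True.
Pure literal: p8 appears only positively; assign p8 = True.
Branch on p1: take p1 = True.
  then p6 is forced to False.
  then p10 is forced to True.
Try p3 = True.
  then p4 is forced to False.
  then p9 is forced to False.
Set p5 = True and propagate.
For the remaining variables, p7 = True, p11 = True, p12 = False, p13 = False works.

p1=T  p2=T  p3=T  p4=F  p5=T  p6=F  p7=T  p8=T  p9=F  p10=T  p11=T  p12=F  p13=F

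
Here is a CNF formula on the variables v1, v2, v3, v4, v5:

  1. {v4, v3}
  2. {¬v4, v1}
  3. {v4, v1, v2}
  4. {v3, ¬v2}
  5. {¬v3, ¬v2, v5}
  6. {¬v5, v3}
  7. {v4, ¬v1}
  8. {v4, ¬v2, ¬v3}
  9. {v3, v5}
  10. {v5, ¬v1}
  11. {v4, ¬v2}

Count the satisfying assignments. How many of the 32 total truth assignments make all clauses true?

2

The models are:
  v1=T v2=F v3=T v4=T v5=T
  v1=T v2=T v3=T v4=T v5=T
That's 2 in total.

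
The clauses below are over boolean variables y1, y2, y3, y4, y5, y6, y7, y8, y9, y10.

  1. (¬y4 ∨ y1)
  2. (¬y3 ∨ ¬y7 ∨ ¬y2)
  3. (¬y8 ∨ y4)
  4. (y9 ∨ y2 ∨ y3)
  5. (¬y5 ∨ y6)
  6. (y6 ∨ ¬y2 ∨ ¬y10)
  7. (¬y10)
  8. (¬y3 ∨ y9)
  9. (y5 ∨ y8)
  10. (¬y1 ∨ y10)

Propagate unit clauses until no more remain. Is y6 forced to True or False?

Unit clause (¬y10) sets y10 = False.
From (¬y1 ∨ y10) and y10 = False: y1 = False.
From (¬y4 ∨ y1) and y1 = False: y4 = False.
(y4 ∨ ¬y8) with y4 = False leaves only ¬y8, so y8 = False.
In (y8 ∨ y5), y8 is now false; y5 must hold, so y5 = True.
(¬y5 ∨ y6) with y5 = True leaves only y6, so y6 = True.

True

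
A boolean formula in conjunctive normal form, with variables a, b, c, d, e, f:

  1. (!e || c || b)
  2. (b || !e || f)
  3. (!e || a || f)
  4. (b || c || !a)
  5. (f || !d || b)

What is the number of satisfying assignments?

Case analysis on b and e:
  b=1, e=1: c, d free; 3 ways for (a,f) × 2^2 = 12.
  b=1, e=0: a, c, d, f free → 2^4 = 16.
  b=0, e=1: remaining (a,c,d,f) ∈ {(0,1,0,1); (0,1,1,1); (1,1,0,1); (1,1,1,1)} — 4.
  b=0, e=0: 9 of the 16 assignments to (a,c,d,f) work.
Total: 12 + 16 + 4 + 9 = 41.

41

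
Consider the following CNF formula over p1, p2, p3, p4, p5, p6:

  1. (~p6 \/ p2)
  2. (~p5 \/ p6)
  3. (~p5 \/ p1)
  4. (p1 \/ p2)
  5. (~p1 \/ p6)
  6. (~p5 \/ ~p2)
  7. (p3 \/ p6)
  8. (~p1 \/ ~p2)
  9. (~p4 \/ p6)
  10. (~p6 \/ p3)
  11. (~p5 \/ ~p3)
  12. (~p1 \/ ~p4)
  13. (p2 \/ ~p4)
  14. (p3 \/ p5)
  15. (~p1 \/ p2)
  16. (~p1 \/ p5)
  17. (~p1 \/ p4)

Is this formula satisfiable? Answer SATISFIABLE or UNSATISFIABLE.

SATISFIABLE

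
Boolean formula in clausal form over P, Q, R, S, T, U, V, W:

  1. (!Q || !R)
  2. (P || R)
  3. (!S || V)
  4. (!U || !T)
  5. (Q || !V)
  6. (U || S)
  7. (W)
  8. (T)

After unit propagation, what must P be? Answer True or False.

(W) is a unit clause: W = True.
Unit clause (T) sets T = True.
(!T || !U): since T = True, the clause reduces to (!U). U = False.
In (U || S), U is now false; S must hold, so S = True.
(!S || V) with S = True leaves only V, so V = True.
In (!V || Q), !V is now false; Q must hold, so Q = True.
(!Q || !R) with Q = True leaves only !R, so R = False.
(P || R): since R = False, the clause reduces to (P). P = True.

True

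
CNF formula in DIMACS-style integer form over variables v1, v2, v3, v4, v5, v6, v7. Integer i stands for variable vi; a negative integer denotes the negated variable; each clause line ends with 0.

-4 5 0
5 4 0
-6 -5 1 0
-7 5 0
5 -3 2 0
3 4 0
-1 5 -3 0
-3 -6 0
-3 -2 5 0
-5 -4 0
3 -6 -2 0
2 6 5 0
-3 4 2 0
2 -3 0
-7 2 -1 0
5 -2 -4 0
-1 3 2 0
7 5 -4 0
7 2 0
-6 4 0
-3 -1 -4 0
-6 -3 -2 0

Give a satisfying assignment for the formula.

v1=T, v2=T, v3=T, v4=F, v5=T, v6=F, v7=T

Try v1 = True.
For the remaining variables, v2 = True, v3 = True, v4 = False, v5 = True, v6 = False, v7 = True works.
Every clause has at least one true literal under this assignment.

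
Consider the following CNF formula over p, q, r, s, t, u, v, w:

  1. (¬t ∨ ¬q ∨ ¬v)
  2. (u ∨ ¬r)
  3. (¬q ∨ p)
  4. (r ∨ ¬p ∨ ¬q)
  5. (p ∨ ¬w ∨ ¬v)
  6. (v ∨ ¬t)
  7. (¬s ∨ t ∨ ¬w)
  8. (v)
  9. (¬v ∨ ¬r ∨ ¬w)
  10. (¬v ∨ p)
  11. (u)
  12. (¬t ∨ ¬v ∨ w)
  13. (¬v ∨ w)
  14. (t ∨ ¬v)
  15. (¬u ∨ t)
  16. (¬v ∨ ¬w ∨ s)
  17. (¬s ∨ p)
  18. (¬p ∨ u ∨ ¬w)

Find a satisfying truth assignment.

p=True, q=False, r=False, s=True, t=True, u=True, v=True, w=True

Check each clause:
  1. (¬q ∨ ¬v ∨ ¬t) — ¬q is true.
  2. (u ∨ ¬r) — ¬r is true.
  3. (¬q ∨ p) — p is true.
  4. (¬q ∨ ¬p ∨ r) — ¬q is true.
  5. (¬v ∨ p ∨ ¬w) — p is true.
  6. (¬t ∨ v) — v is true.
  7. (¬w ∨ t ∨ ¬s) — t is true.
  8. (v) — v is true.
  9. (¬w ∨ ¬v ∨ ¬r) — ¬r is true.
  10. (p ∨ ¬v) — p is true.
  11. (u) — u is true.
  12. (¬v ∨ ¬t ∨ w) — w is true.
  13. (w ∨ ¬v) — w is true.
  14. (¬v ∨ t) — t is true.
  15. (t ∨ ¬u) — t is true.
  16. (¬w ∨ ¬v ∨ s) — s is true.
  17. (¬s ∨ p) — p is true.
  18. (¬p ∨ u ∨ ¬w) — u is true.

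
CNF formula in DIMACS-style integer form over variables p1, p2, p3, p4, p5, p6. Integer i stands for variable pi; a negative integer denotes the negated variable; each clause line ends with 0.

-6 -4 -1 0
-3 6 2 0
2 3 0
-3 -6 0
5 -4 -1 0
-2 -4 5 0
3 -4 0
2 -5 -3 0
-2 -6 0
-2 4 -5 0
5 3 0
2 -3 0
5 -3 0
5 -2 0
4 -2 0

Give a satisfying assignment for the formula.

Try p1 = True.
Set p2 = True and propagate.
  then p6 is forced to False.
  then p5 is forced to True.
  then p4 is forced to True.
  then p3 is forced to True.

p1=T, p2=T, p3=T, p4=T, p5=T, p6=F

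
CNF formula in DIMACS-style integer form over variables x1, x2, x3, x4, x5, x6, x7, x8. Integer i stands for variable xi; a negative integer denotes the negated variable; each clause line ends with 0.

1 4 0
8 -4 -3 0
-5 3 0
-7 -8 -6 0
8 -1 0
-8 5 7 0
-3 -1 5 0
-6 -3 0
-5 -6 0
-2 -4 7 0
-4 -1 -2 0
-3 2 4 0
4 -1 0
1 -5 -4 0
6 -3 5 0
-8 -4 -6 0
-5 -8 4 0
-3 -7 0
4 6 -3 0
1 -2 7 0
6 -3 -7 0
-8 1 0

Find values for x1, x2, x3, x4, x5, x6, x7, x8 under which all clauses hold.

x1 = F, x2 = T, x3 = F, x4 = T, x5 = F, x6 = F, x7 = T, x8 = F

Check each clause:
  1. (x1 OR x4) — x4 is true.
  2. (NOT x4 OR NOT x3 OR x8) — NOT x3 is true.
  3. (x3 OR NOT x5) — NOT x5 is true.
  4. (NOT x8 OR NOT x7 OR NOT x6) — NOT x8 is true.
  5. (x8 OR NOT x1) — NOT x1 is true.
  6. (NOT x8 OR x7 OR x5) — NOT x8 is true.
  7. (NOT x3 OR x5 OR NOT x1) — NOT x3 is true.
  8. (NOT x6 OR NOT x3) — NOT x6 is true.
  9. (NOT x5 OR NOT x6) — NOT x6 is true.
  10. (NOT x2 OR x7 OR NOT x4) — x7 is true.
  11. (NOT x4 OR NOT x2 OR NOT x1) — NOT x1 is true.
  12. (x4 OR NOT x3 OR x2) — x2 is true.
  13. (NOT x1 OR x4) — x4 is true.
  14. (NOT x4 OR x1 OR NOT x5) — NOT x5 is true.
  15. (NOT x3 OR x6 OR x5) — NOT x3 is true.
  16. (NOT x6 OR NOT x8 OR NOT x4) — NOT x8 is true.
  17. (NOT x5 OR NOT x8 OR x4) — NOT x8 is true.
  18. (NOT x7 OR NOT x3) — NOT x3 is true.
  19. (x6 OR NOT x3 OR x4) — x4 is true.
  20. (NOT x2 OR x1 OR x7) — x7 is true.
  21. (NOT x7 OR NOT x3 OR x6) — NOT x3 is true.
  22. (NOT x8 OR x1) — NOT x8 is true.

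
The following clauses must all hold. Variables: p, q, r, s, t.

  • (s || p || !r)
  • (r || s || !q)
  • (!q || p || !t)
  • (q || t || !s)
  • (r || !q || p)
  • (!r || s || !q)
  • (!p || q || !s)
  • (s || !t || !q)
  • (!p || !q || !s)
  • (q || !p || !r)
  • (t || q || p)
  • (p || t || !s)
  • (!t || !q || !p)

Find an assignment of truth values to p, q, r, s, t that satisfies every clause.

Set p = True and propagate.
Try q = False.
  then s is forced to False.
  then r is forced to False.
t is now unconstrained; take t = False.

p=T  q=F  r=F  s=F  t=F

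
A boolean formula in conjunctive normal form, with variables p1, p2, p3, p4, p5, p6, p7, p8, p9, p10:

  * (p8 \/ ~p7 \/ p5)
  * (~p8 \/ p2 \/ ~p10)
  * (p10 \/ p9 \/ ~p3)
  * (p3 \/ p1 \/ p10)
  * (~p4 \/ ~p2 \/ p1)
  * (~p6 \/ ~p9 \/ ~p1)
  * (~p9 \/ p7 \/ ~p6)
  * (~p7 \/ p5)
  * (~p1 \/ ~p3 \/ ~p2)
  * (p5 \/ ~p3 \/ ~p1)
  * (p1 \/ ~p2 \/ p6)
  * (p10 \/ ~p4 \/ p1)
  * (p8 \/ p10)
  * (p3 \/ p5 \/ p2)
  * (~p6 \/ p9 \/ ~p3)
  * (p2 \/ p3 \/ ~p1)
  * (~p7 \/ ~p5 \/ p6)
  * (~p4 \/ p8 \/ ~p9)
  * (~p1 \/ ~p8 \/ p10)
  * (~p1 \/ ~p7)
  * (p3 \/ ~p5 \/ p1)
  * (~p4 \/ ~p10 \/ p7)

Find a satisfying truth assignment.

p1=True  p2=True  p3=False  p4=False  p5=True  p6=True  p7=False  p8=False  p9=False  p10=True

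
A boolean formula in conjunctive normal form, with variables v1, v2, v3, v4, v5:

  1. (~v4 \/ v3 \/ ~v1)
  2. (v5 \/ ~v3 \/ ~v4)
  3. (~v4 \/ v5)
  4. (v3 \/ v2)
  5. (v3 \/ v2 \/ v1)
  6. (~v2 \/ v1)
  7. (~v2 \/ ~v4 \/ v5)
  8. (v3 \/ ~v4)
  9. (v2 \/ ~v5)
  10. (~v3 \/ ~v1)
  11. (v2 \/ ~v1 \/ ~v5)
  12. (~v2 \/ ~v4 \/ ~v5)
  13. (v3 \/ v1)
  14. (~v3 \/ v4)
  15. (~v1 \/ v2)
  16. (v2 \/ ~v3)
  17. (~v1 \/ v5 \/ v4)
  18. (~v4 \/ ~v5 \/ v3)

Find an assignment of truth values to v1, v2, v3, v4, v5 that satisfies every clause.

v1=True, v2=True, v3=False, v4=False, v5=True

Check each clause:
  1. (v3 \/ ~v4 \/ ~v1) — ~v4 is true.
  2. (v5 \/ ~v4 \/ ~v3) — ~v3 is true.
  3. (~v4 \/ v5) — ~v4 is true.
  4. (v3 \/ v2) — v2 is true.
  5. (v3 \/ v1 \/ v2) — v1 is true.
  6. (~v2 \/ v1) — v1 is true.
  7. (v5 \/ ~v2 \/ ~v4) — ~v4 is true.
  8. (v3 \/ ~v4) — ~v4 is true.
  9. (~v5 \/ v2) — v2 is true.
  10. (~v1 \/ ~v3) — ~v3 is true.
  11. (~v5 \/ ~v1 \/ v2) — v2 is true.
  12. (~v4 \/ ~v2 \/ ~v5) — ~v4 is true.
  13. (v3 \/ v1) — v1 is true.
  14. (~v3 \/ v4) — ~v3 is true.
  15. (v2 \/ ~v1) — v2 is true.
  16. (~v3 \/ v2) — v2 is true.
  17. (v5 \/ v4 \/ ~v1) — v5 is true.
  18. (~v5 \/ v3 \/ ~v4) — ~v4 is true.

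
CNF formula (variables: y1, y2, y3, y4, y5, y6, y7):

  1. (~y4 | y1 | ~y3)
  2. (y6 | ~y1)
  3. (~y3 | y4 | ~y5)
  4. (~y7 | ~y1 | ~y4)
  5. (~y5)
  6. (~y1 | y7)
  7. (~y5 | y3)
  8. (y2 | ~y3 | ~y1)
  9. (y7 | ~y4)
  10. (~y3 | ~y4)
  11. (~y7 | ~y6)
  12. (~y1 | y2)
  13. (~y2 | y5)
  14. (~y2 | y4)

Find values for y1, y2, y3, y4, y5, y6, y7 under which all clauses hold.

Unit propagation: (~y5) forces y5 = False.
(~y2) is a unit clause, so y2 = False.
Unit propagation: (~y1) forces y1 = False.
Pure literal: y4 appears only negated; assign y4 = False.
Pure literal: y6 appears only negated; assign y6 = False.
y3, y7 are now unconstrained; take y3 = True, y7 = False.

y1=F, y2=F, y3=T, y4=F, y5=F, y6=F, y7=F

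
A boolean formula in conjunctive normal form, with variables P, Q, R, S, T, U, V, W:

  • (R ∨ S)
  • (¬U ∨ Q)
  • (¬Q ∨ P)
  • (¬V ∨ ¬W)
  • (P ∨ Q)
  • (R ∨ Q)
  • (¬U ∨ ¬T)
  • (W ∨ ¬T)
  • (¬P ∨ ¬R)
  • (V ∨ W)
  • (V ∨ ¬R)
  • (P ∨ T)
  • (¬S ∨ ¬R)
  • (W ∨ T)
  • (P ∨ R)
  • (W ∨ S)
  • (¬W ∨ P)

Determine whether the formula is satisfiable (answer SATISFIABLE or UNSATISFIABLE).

SATISFIABLE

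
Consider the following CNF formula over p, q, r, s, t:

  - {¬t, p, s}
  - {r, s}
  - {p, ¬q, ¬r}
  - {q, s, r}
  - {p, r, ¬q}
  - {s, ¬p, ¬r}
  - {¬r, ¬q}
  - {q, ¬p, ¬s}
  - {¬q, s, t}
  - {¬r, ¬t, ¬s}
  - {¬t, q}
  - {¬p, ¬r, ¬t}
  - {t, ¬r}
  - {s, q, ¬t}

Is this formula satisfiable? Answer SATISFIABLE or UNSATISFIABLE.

SATISFIABLE

Try p = True.
Branch on q: take q = True.
  then r is forced to False.
  then s is forced to True.
t is now unconstrained; take t = True.
So p=True, q=True, r=False, s=True, t=True is a satisfying assignment.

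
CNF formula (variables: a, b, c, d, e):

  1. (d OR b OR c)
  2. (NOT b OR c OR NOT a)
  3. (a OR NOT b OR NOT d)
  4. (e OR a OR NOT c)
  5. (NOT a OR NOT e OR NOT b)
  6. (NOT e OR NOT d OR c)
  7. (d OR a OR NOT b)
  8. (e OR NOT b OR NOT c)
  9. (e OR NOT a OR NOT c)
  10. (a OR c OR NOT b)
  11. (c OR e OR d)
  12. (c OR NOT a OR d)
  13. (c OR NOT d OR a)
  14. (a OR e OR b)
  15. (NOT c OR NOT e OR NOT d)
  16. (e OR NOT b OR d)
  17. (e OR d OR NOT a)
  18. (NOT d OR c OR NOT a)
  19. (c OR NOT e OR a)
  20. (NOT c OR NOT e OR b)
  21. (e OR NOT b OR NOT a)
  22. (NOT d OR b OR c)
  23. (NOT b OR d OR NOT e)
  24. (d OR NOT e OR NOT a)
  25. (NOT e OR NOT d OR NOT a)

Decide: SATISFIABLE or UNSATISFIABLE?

a = True:
  e = True:
    propagation gives b=False, c=False, d=True; an empty clause results — contradiction.
  e = False:
    propagation gives c=False, b=False, d=True; an empty clause results — contradiction.
a = False:
  c = True:
    propagation gives e=True, d=False, b=False; an empty clause results — contradiction.
  c = False:
    propagation gives b=False, d=True; an empty clause results — contradiction.
Every branch closes, so no satisfying assignment exists.

UNSATISFIABLE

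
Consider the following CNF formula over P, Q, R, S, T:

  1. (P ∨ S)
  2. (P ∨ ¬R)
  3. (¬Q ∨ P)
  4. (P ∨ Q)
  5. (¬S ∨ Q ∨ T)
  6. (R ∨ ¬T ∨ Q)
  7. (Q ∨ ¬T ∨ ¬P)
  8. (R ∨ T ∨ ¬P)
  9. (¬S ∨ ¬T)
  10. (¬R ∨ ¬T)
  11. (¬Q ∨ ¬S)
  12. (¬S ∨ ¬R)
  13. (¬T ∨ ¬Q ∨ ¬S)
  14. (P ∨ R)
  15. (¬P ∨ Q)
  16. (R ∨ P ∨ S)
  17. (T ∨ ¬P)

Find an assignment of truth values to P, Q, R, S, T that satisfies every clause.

Set P = True and propagate.
  then Q is forced to True.
  then S is forced to False.
  then T is forced to True.
  then R is forced to False.

P=1, Q=1, R=0, S=0, T=1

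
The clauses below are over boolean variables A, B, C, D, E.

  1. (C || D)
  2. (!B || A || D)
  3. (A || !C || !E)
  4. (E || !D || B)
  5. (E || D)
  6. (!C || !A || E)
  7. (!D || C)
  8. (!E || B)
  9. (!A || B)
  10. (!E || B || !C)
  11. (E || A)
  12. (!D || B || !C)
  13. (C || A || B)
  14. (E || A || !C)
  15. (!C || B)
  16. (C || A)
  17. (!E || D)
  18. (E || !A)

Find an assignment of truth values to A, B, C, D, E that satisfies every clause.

A=1, B=1, C=1, D=1, E=1

Set A = True and propagate.
  then B is forced to True.
  then E is forced to True.
  then D is forced to True.
  then C is forced to True.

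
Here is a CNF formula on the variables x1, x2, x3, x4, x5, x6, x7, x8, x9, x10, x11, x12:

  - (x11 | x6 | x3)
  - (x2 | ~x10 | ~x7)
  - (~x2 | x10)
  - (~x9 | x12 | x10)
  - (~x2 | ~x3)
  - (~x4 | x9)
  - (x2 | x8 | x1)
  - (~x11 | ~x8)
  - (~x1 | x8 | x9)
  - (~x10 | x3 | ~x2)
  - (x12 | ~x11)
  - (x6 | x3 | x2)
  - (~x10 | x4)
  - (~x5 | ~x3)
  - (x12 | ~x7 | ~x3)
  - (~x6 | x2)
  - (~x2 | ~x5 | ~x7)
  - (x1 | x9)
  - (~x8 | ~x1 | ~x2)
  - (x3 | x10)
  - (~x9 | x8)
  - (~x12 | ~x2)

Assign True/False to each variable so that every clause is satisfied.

x5 occurs only negated in the remaining clauses — set x5 = False.
Set x1 = False and propagate.
  then x9 is forced to True.
  then x8 is forced to True.
  then x11 is forced to False.
For the remaining variables, x2 = False, x3 = True, x4 = False, x6 = False, x7 = True, x10 = False, x12 = True works.

x1=False, x2=False, x3=True, x4=False, x5=False, x6=False, x7=True, x8=True, x9=True, x10=False, x11=False, x12=True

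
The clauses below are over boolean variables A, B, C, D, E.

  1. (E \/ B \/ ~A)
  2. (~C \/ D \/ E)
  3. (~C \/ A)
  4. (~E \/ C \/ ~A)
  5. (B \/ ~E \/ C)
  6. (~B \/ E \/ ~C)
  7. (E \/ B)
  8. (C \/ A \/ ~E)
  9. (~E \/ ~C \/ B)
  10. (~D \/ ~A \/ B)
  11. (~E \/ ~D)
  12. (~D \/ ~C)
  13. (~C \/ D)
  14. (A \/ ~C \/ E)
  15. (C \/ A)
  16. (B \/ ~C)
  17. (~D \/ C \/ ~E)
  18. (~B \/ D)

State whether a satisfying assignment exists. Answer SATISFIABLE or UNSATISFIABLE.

SATISFIABLE

Set A = True and propagate.
Try B = True.
  then D is forced to True.
  then E is forced to False.
  then C is forced to False.
So A=True, B=True, C=False, D=True, E=False is a satisfying assignment.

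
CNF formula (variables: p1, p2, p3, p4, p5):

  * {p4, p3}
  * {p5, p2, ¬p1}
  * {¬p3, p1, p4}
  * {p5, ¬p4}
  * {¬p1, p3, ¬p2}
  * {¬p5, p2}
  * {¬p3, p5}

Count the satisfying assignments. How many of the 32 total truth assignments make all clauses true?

4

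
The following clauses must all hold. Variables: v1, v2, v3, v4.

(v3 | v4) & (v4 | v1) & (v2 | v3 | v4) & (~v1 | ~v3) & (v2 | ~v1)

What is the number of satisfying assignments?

Satisfying assignments:
  v1=0 v2=0 v3=0 v4=1
  v1=0 v2=0 v3=1 v4=1
  v1=0 v2=1 v3=0 v4=1
  v1=0 v2=1 v3=1 v4=1
  v1=1 v2=1 v3=0 v4=1
That's 5 in total.

5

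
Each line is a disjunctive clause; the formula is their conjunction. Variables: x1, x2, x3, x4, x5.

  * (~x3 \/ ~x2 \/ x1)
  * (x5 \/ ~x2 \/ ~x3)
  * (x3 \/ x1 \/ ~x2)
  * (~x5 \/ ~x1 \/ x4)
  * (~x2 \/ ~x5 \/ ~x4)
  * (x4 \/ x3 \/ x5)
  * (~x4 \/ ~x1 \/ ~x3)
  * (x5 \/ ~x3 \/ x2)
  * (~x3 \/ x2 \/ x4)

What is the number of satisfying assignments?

The models are:
  x1=F x2=F x3=F x4=F x5=T
  x1=F x2=F x3=F x4=T x5=F
  x1=F x2=F x3=F x4=T x5=T
  x1=F x2=F x3=T x4=T x5=T
  x1=T x2=F x3=F x4=T x5=F
  x1=T x2=F x3=F x4=T x5=T
  x1=T x2=T x3=F x4=T x5=F
Count: 7.

7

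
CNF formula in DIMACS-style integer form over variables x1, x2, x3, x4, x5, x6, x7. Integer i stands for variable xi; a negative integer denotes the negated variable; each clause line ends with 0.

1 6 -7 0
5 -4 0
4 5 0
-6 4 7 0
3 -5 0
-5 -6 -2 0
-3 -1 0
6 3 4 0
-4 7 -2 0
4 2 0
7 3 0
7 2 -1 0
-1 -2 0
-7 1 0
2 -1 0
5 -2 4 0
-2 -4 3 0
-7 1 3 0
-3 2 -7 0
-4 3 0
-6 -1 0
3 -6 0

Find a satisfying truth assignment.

x1 = F, x2 = F, x3 = T, x4 = T, x5 = T, x6 = F, x7 = F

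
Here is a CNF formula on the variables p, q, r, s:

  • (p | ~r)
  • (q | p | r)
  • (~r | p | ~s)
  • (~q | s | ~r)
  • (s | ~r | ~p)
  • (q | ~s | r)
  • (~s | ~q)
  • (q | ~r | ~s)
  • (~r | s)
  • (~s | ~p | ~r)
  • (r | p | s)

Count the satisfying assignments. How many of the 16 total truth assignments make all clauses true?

2

The models are:
  p=T q=F r=F s=F
  p=T q=T r=F s=F
Count: 2.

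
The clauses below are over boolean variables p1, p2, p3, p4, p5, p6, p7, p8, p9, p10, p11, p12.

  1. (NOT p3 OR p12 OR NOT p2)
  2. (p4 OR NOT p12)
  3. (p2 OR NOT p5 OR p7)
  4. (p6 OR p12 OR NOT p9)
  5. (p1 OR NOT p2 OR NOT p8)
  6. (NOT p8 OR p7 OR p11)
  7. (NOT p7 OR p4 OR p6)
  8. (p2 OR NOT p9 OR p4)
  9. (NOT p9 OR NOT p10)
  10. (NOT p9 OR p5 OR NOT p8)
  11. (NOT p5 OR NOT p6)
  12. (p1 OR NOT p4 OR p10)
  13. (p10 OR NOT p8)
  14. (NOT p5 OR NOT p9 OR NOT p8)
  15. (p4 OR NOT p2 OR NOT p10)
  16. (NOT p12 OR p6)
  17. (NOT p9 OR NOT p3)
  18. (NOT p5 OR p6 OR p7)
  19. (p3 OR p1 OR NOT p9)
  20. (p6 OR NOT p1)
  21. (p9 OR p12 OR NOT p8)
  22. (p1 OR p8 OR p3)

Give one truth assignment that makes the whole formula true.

p11 occurs only positively in the remaining clauses — set p11 = True.
Try p1 = True.
  then p6 is forced to True.
  then p5 is forced to False.
Branch on p2: take p2 = False.
For the remaining variables, p3 = True, p4 = False, p7 = False, p8 = False, p9 = False, p10 = False, p12 = False works.
Every clause has at least one true literal under this assignment.

p1=1, p2=0, p3=1, p4=0, p5=0, p6=1, p7=0, p8=0, p9=0, p10=0, p11=1, p12=0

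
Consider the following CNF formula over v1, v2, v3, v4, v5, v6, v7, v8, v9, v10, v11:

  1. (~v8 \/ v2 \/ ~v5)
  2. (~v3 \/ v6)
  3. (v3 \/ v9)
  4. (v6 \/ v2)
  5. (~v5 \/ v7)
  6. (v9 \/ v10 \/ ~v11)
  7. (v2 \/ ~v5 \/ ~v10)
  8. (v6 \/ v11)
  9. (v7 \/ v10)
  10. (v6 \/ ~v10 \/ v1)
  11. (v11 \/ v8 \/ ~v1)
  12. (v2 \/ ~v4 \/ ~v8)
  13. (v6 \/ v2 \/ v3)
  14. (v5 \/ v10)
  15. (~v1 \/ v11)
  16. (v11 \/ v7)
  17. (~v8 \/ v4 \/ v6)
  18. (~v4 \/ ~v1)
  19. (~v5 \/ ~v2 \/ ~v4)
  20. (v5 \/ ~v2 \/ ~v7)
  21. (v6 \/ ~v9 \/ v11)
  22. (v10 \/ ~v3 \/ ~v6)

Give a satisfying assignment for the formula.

Set v1 = True and propagate.
  then v11 is forced to True.
  then v4 is forced to False.
Set v2 = True and propagate.
Set v3 = True and propagate.
  then v6 is forced to True.
  then v10 is forced to True.
The remaining clauses are satisfied by v5 = False, v7 = False, v8 = True, v9 = True.
Check each clause:
  1. (~v5 \/ v2 \/ ~v8) — v2 is true.
  2. (v6 \/ ~v3) — v6 is true.
  3. (v3 \/ v9) — v9 is true.
  4. (v2 \/ v6) — v2 is true.
  5. (~v5 \/ v7) — ~v5 is true.
  6. (v9 \/ v10 \/ ~v11) — v9 is true.
  7. (~v5 \/ ~v10 \/ v2) — v2 is true.
  8. (v6 \/ v11) — v11 is true.
  9. (v10 \/ v7) — v10 is true.
  10. (~v10 \/ v1 \/ v6) — v1 is true.
  11. (v11 \/ ~v1 \/ v8) — v8 is true.
  12. (v2 \/ ~v8 \/ ~v4) — v2 is true.
  13. (v3 \/ v6 \/ v2) — v2 is true.
  14. (v5 \/ v10) — v10 is true.
  15. (v11 \/ ~v1) — v11 is true.
  16. (v11 \/ v7) — v11 is true.
  17. (~v8 \/ v6 \/ v4) — v6 is true.
  18. (~v4 \/ ~v1) — ~v4 is true.
  19. (~v5 \/ ~v2 \/ ~v4) — ~v5 is true.
  20. (v5 \/ ~v7 \/ ~v2) — ~v7 is true.
  21. (~v9 \/ v11 \/ v6) — v11 is true.
  22. (v10 \/ ~v6 \/ ~v3) — v10 is true.

v1=1, v2=1, v3=1, v4=0, v5=0, v6=1, v7=0, v8=1, v9=1, v10=1, v11=1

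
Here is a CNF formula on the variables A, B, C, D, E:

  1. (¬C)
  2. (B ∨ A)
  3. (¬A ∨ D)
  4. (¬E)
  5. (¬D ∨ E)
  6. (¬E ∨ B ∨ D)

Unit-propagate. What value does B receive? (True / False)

True

Unit clause (¬C) sets C = False.
Unit clause (¬E) sets E = False.
In (¬D ∨ E), E is now false; ¬D must hold, so D = False.
(D ∨ ¬A): since D = False, the clause reduces to (¬A). A = False.
In (A ∨ B), A is now false; B must hold, so B = True.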